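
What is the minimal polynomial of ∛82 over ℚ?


∛82 satisfies x³ - 82 = 0, irreducible over ℚ (no rational root; 82 is not a perfect cube)

Minimal polynomial: x³ - 82


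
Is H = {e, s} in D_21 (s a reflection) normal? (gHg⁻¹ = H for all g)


H = {e, s} in D_21 (s a reflection)
r·s·r⁻¹ = sr⁻² ≠ s for n ≥ 3, so {e, s} is not closed under conjugation

No, not a normal subgroup


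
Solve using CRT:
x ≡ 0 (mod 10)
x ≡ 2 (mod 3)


m₁ = 10, m₂ = 3, gcd = 1, so CRT applies. M = m₁·m₂ = 30
Let M₁ = M/m₁ = 3, M₂ = M/m₂ = 10
Find y₁ ≡ M₁⁻¹ (mod m₁): 3⁻¹ ≡ 7 (mod 10)
Find y₂ ≡ M₂⁻¹ (mod m₂): 10⁻¹ ≡ 1 (mod 3)
x = a₁·M₁·y₁ + a₂·M₂·y₂ = 0·3·7 + 2·10·1 = 20
Reduce mod 30: x ≡ 20
Check: 20 mod 10 = 0 ✓, 20 mod 3 = 2 ✓

x ≡ 20 (mod 30)


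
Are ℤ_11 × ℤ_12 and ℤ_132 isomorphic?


Comparing ℤ_11 × ℤ_12 and ℤ_132:
gcd(11,12) = 1, so ℤ_11 × ℤ_12 ≅ ℤ_132 (CRT)

Yes, ℤ_11 × ℤ_12 ≅ ℤ_132


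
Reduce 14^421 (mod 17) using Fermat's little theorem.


Fermat's little theorem: if p is prime and gcd(a,p)=1, then a^(p-1) ≡ 1 (mod p)
p = 17 is prime, gcd(14,17) = 1
Reduce exponent: 421 mod 16 = 5
So 14^421 ≡ 14^5 (mod 17)
14^5 mod 17 = 12

14^421 ≡ 12 (mod 17)


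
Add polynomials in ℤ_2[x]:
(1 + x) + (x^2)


Add coefficients mod 2:
x^0: 1 + 0 = 1 (mod 2)
x^1: 1 + 0 = 1 (mod 2)
x^2: 0 + 1 = 1 (mod 2)
Result: 1 + x + x^2

f + g = 1 + x + x^2


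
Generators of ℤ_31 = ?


g generates ℤ_n iff gcd(g,n) = 1
Prime factors of 31: 31
Generators are g ∈ {1,...,30} not divisible by any of these primes.
Generators: {1, 2, 3, 4, 5, 6, 7, 8, 9, 10, 11, 12, 13, 14, 15, 16, 17, 18, 19, 20, 21, 22, 23, 24, 25, 26, 27, 28, 29, 30}
Number of generators = φ(31) = 30

Generators of ℤ_31 = {1, 2, 3, 4, 5, 6, 7, 8, 9, 10, 11, 12, 13, 14, 15, 16, 17, 18, 19, 20, 21, 22, 23, 24, 25, 26, 27, 28, 29, 30}


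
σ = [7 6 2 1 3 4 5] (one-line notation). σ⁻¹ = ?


To find σ⁻¹, swap domain and range:
σ(1) = 7 → σ⁻¹(7) = 1
σ(2) = 6 → σ⁻¹(6) = 2
σ(3) = 2 → σ⁻¹(2) = 3
σ(4) = 1 → σ⁻¹(1) = 4
σ(5) = 3 → σ⁻¹(3) = 5
σ(6) = 4 → σ⁻¹(4) = 6
σ(7) = 5 → σ⁻¹(5) = 7

σ⁻¹ = [4 3 5 6 7 2 1]


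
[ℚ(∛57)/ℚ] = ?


∛57 has minimal polynomial x³ - 57 (irreducible over ℚ since 57 is not a perfect cube)

[ℚ(∛57)/ℚ] = 3


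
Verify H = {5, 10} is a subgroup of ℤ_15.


Subgroup test for H = {5, 10} in (ℤ_15, +):
(1) 0 ∈ H? No
(2) Closure: for all a,b ∈ H, (a+b) mod 15 ∈ H? No  [counterexample: 5 + 10 = 0 ∉ H]
(3) Inverses: for all a ∈ H, -a mod 15 ∈ H? Yes

No, H is not a subgroup of ℤ_15


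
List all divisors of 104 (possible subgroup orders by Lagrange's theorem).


Lagrange's theorem: |H| divides |G|
|G| = 104
Divisors of 104: 1, 2, 4, 8, 13, 26, 52, 104

Possible subgroup orders: {1, 2, 4, 8, 13, 26, 52, 104}


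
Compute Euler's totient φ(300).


Factor n: 300 = 2^2 × 3 × 5^2
φ(n) = n · ∏(1 - 1/p) over distinct primes p | n
φ(300) = 300 · (1 - 1/2) · (1 - 1/3) · (1 - 1/5) = 80

φ(300) = 80


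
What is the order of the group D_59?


|D_n| = 2n (n rotations and n reflections)
|D_59| = 2×59 = 118

|D_59| = 118


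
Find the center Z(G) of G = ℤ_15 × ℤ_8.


Z(G) = {g ∈ G | gx = xg for all x ∈ G}
Direct product of abelian groups is abelian, so Z(G) = G

Z(ℤ_15 × ℤ_8) = ℤ_15 × ℤ_8


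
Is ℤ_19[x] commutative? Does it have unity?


ℤ_19 is a field (n prime), so ℤ_19[x] is a commutative integral domain with unity
Commutative: Yes
Integral domain: Yes
Has unity: Yes

ℤ_19[x]: Commutative=Yes, Unity=Yes


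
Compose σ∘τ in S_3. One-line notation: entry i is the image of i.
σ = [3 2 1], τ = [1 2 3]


σ∘τ: apply τ first, then σ
1 →τ 1 →σ 3
2 →τ 2 →σ 2
3 →τ 3 →σ 1

σ∘τ = [3 2 1]


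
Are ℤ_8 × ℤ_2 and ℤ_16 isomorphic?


Comparing ℤ_8 × ℤ_2 and ℤ_16:
gcd(8,2) = 2 ≠ 1. Max element order in ℤ_8×ℤ_2 is lcm(8,2) = 8 < 16, so it has no element of order 16

No, ℤ_8 × ℤ_2 ≇ ℤ_16


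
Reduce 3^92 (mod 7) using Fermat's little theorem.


Fermat's little theorem: if p is prime and gcd(a,p)=1, then a^(p-1) ≡ 1 (mod p)
p = 7 is prime, gcd(3,7) = 1
Reduce exponent: 92 mod 6 = 2
So 3^92 ≡ 3^2 (mod 7)
3^2 mod 7 = 2

3^92 ≡ 2 (mod 7)


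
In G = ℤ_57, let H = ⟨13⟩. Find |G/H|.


|⟨13⟩| = n / gcd(13, 57) = 57 / 1 = 57
H is normal (ℤ_57 is abelian).
|G/H| = |G| / |H| = 57 / 57 = 1

|G/H| = 1


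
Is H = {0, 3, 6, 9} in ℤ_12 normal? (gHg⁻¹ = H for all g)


H = {0, 3, 6, 9} in ℤ_12
ℤ_12 is abelian; every subgroup of an abelian group is normal

Yes, normal subgroup


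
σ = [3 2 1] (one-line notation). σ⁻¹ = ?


To find σ⁻¹, swap domain and range:
σ(1) = 3 → σ⁻¹(3) = 1
σ(2) = 2 → σ⁻¹(2) = 2
σ(3) = 1 → σ⁻¹(1) = 3

σ⁻¹ = [3 2 1]


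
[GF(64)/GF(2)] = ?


GF(64) = GF(2^6), so the extension degree is 6

[GF(64)/GF(2)] = 6


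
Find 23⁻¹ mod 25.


Use the extended Euclidean algorithm to write 1 = 23·s + 25·t; then s mod 25 is the inverse.
Euclidean algorithm:
  23 = 0·25 + 23
  25 = 1·23 + 2
  23 = 11·2 + 1
  2 = 2·1 + 0
gcd(23,25) = 1
Back-substitution gives: 23·(12) + 25·(-11) = 1
So 23⁻¹ ≡ 12 ≡ 12 (mod 25)
Check: 23 × 12 = 276 ≡ 1 (mod 25) ✓

23⁻¹ ≡ 12 (mod 25)


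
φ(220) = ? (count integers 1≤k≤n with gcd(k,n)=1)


Factor n: 220 = 2^2 × 5 × 11
φ(n) = n · ∏(1 - 1/p) over distinct primes p | n
φ(220) = 220 · (1 - 1/2) · (1 - 1/5) · (1 - 1/11) = 80

φ(220) = 80


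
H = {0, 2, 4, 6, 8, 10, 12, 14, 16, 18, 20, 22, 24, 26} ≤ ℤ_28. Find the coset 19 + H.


19 + H = {19 + h (mod 28) : h ∈ H}
19+0=19, 19+2=21, 19+4=23, 19+6=25, 19+8=27, 19+10=1, 19+12=3, 19+14=5, 19+16=7, 19+18=9, 19+20=11, 19+22=13, 19+24=15, 19+26=17
19 + H = {1, 3, 5, 7, 9, 11, 13, 15, 17, 19, 21, 23, 25, 27} = 1 + H

19 + H = {1, 3, 5, 7, 9, 11, 13, 15, 17, 19, 21, 23, 25, 27}


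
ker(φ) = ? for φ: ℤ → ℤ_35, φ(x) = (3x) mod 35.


Kernel = preimage of identity
ker(φ) = {x ∈ ℤ : 3x ≡ 0 (mod 35)}. gcd(3,35) = 1, so 3x ≡ 0 (mod 35) ⟺ x ≡ 0 (mod 35/1 = 35). Hence ker(φ) = 35ℤ

ker(φ) = 35ℤ


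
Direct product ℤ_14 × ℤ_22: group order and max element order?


|ℤ_14 × ℤ_22| = 14 × 22 = 308
Max element order = lcm(14,22) = 154
Cyclic? No (gcd=2)

|ℤ_14×ℤ_22| = 308, max element order = 154


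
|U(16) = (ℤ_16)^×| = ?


U(n) is the group of units mod n; |U(n)| = φ(n)
|U(16)| = φ(16) = 8

|U(16) = (ℤ_16)^×| = 8


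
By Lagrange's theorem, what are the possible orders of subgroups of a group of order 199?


Lagrange's theorem: |H| divides |G|
|G| = 199
Divisors of 199: 1, 199

Possible subgroup orders: {1, 199}


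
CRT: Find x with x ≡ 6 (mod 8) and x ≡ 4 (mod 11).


m₁ = 8, m₂ = 11, gcd = 1, so CRT applies. M = m₁·m₂ = 88
Let M₁ = M/m₁ = 11, M₂ = M/m₂ = 8
Find y₁ ≡ M₁⁻¹ (mod m₁): 11⁻¹ ≡ 3 (mod 8)
Find y₂ ≡ M₂⁻¹ (mod m₂): 8⁻¹ ≡ 7 (mod 11)
x = a₁·M₁·y₁ + a₂·M₂·y₂ = 6·11·3 + 4·8·7 = 422
Reduce mod 88: x ≡ 70
Check: 70 mod 8 = 6 ✓, 70 mod 11 = 4 ✓

x ≡ 70 (mod 88)


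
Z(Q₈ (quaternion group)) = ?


Z(G) = {g ∈ G | gx = xg for all x ∈ G}
In Q₈ = {±1, ±i, ±j, ±k}, only ±1 commute with every element

Z(Q₈ (quaternion group)) = {1, -1}


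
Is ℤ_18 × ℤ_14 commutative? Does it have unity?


Direct product ring; commutative with unity (1,1); but (1,0)·(0,1) = (0,0) gives zero divisors, so not an integral domain
Commutative: Yes
Integral domain: No
Has unity: Yes

ℤ_18 × ℤ_14: Commutative=Yes, Unity=Yes


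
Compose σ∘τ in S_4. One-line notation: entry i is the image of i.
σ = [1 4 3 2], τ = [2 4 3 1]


σ∘τ: apply τ first, then σ
1 →τ 2 →σ 4
2 →τ 4 →σ 2
3 →τ 3 →σ 3
4 →τ 1 →σ 1

σ∘τ = [4 2 3 1]


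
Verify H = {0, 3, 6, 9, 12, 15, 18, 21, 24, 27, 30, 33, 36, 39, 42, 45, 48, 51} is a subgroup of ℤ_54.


Subgroup test for H = {0, 3, 6, 9, 12, 15, 18, 21, 24, 27, 30, 33, 36, 39, 42, 45, 48, 51} in (ℤ_54, +):
(1) 0 ∈ H? Yes
(2) Closure: for all a,b ∈ H, (a+b) mod 54 ∈ H? Yes
(3) Inverses: for all a ∈ H, -a mod 54 ∈ H? Yes

Yes, H is a subgroup of ℤ_54


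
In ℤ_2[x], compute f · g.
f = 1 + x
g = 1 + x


Expand and collect like terms; reduce coefficients mod 2:
x^0: 1·1 = 1 ≡ 1 (mod 2)
x^1: 1·1 + 1·1 = 2 ≡ 0 (mod 2)
x^2: 1·1 = 1 ≡ 1 (mod 2)
Result: 1 + x^2

f · g = 1 + x^2


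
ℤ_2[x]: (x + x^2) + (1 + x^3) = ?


Add coefficients mod 2:
x^0: 0 + 1 = 1 (mod 2)
x^1: 1 + 0 = 1 (mod 2)
x^2: 1 + 0 = 1 (mod 2)
x^3: 0 + 1 = 1 (mod 2)
Result: 1 + x + x^2 + x^3

f + g = 1 + x + x^2 + x^3


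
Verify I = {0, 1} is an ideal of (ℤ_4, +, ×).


Check ideal conditions for I = {0, 1} in ℤ_4:
(1) I is an additive subgroup? No
(2) For r ∈ ℤ_4 and a ∈ I: r·a ∈ I? No  [counterexample: r=2, a=1, r·a mod 4 = 2 ∉ I]

No, I is not an ideal of ℤ_4


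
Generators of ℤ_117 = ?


g generates ℤ_n iff gcd(g,n) = 1
Prime factors of 117: 3, 13
Generators are g ∈ {1,...,116} not divisible by any of these primes.
Generators: {1, 2, 4, 5, 7, 8, 10, 11, 14, 16, 17, 19, 20, 22, 23, 25, 28, 29, 31, 32, 34, 35, 37, 38, 40, 41, 43, 44, 46, 47, 49, 50, 53, 55, 56, 58, 59, 61, 62, 64, 67, 68, 70, 71, 73, 74, 76, 77, 79, 80, 82, 83, 85, 86, 88, 89, 92, 94, 95, 97, 98, 100, 101, 103, 106, 107, 109, 110, 112, 113, 115, 116}
Number of generators = φ(117) = 72

Generators of ℤ_117 = {1, 2, 4, 5, 7, 8, 10, 11, 14, 16, 17, 19, 20, 22, 23, 25, 28, 29, 31, 32, 34, 35, 37, 38, 40, 41, 43, 44, 46, 47, 49, 50, 53, 55, 56, 58, 59, 61, 62, 64, 67, 68, 70, 71, 73, 74, 76, 77, 79, 80, 82, 83, 85, 86, 88, 89, 92, 94, 95, 97, 98, 100, 101, 103, 106, 107, 109, 110, 112, 113, 115, 116}


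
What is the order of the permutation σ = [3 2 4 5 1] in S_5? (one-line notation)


Cycle decomposition: (1 3 4 5)
Cycle lengths: 4
Order = lcm(4) = 4

ord(σ) = 4


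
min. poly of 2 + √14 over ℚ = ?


Let α = 2 + √14. Then α - 2 = √14, so (α - 2)² = 14, giving α² - 4α - 10 = 0. Degree 2 and α ∉ ℚ, so this is the minimal polynomial.

Minimal polynomial: x² - 4x - 10


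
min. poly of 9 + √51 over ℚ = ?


Let α = 9 + √51. Then α - 9 = √51, so (α - 9)² = 51, giving α² - 18α + 30 = 0. Degree 2 and α ∉ ℚ, so this is the minimal polynomial.

Minimal polynomial: x² - 18x + 30


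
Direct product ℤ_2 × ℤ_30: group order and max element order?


|ℤ_2 × ℤ_30| = 2 × 30 = 60
Max element order = lcm(2,30) = 30
Cyclic? No (gcd=2)

|ℤ_2×ℤ_30| = 60, max element order = 30


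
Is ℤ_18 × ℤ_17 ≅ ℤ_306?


Comparing ℤ_18 × ℤ_17 and ℤ_306:
gcd(18,17) = 1, so ℤ_18 × ℤ_17 ≅ ℤ_306 (CRT)

Yes, ℤ_18 × ℤ_17 ≅ ℤ_306


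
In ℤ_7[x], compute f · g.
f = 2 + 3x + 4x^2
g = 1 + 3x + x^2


Expand and collect like terms; reduce coefficients mod 7:
x^0: 2·1 = 2 ≡ 2 (mod 7)
x^1: 2·3 + 3·1 = 9 ≡ 2 (mod 7)
x^2: 2·1 + 3·3 + 4·1 = 15 ≡ 1 (mod 7)
x^3: 3·1 + 4·3 = 15 ≡ 1 (mod 7)
x^4: 4·1 = 4 ≡ 4 (mod 7)
Result: 2 + 2x + x^2 + x^3 + 4x^4

f · g = 2 + 2x + x^2 + x^3 + 4x^4


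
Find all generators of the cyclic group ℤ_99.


g generates ℤ_n iff gcd(g,n) = 1
Prime factors of 99: 3, 11
Generators are g ∈ {1,...,98} not divisible by any of these primes.
Generators: {1, 2, 4, 5, 7, 8, 10, 13, 14, 16, 17, 19, 20, 23, 25, 26, 28, 29, 31, 32, 34, 35, 37, 38, 40, 41, 43, 46, 47, 49, 50, 52, 53, 56, 58, 59, 61, 62, 64, 65, 67, 68, 70, 71, 73, 74, 76, 79, 80, 82, 83, 85, 86, 89, 91, 92, 94, 95, 97, 98}
Number of generators = φ(99) = 60

Generators of ℤ_99 = {1, 2, 4, 5, 7, 8, 10, 13, 14, 16, 17, 19, 20, 23, 25, 26, 28, 29, 31, 32, 34, 35, 37, 38, 40, 41, 43, 46, 47, 49, 50, 52, 53, 56, 58, 59, 61, 62, 64, 65, 67, 68, 70, 71, 73, 74, 76, 79, 80, 82, 83, 85, 86, 89, 91, 92, 94, 95, 97, 98}


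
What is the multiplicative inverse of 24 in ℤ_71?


Use the extended Euclidean algorithm to write 1 = 24·s + 71·t; then s mod 71 is the inverse.
Euclidean algorithm:
  24 = 0·71 + 24
  71 = 2·24 + 23
  24 = 1·23 + 1
  23 = 23·1 + 0
gcd(24,71) = 1
Back-substitution gives: 24·(3) + 71·(-1) = 1
So 24⁻¹ ≡ 3 ≡ 3 (mod 71)
Check: 24 × 3 = 72 ≡ 1 (mod 71) ✓

24⁻¹ ≡ 3 (mod 71)


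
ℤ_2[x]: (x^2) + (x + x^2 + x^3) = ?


Add coefficients mod 2:
x^0: 0 + 0 = 0 (mod 2)
x^1: 0 + 1 = 1 (mod 2)
x^2: 1 + 1 = 0 (mod 2)
x^3: 0 + 1 = 1 (mod 2)
Result: x + x^3

f + g = x + x^3


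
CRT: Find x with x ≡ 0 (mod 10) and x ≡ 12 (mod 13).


m₁ = 10, m₂ = 13, gcd = 1, so CRT applies. M = m₁·m₂ = 130
Let M₁ = M/m₁ = 13, M₂ = M/m₂ = 10
Find y₁ ≡ M₁⁻¹ (mod m₁): 13⁻¹ ≡ 7 (mod 10)
Find y₂ ≡ M₂⁻¹ (mod m₂): 10⁻¹ ≡ 4 (mod 13)
x = a₁·M₁·y₁ + a₂·M₂·y₂ = 0·13·7 + 12·10·4 = 480
Reduce mod 130: x ≡ 90
Check: 90 mod 10 = 0 ✓, 90 mod 13 = 12 ✓

x ≡ 90 (mod 130)


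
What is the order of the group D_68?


|D_n| = 2n (n rotations and n reflections)
|D_68| = 2×68 = 136

|D_68| = 136


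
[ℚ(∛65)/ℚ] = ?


∛65 has minimal polynomial x³ - 65 (irreducible over ℚ since 65 is not a perfect cube)

[ℚ(∛65)/ℚ] = 3


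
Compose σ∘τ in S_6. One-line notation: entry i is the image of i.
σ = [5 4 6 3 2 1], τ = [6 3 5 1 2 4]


σ∘τ: apply τ first, then σ
1 →τ 6 →σ 1
2 →τ 3 →σ 6
3 →τ 5 →σ 2
4 →τ 1 →σ 5
5 →τ 2 →σ 4
6 →τ 4 →σ 3

σ∘τ = [1 6 2 5 4 3]


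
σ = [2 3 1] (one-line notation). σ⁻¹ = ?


To find σ⁻¹, swap domain and range:
σ(1) = 2 → σ⁻¹(2) = 1
σ(2) = 3 → σ⁻¹(3) = 2
σ(3) = 1 → σ⁻¹(1) = 3

σ⁻¹ = [3 1 2]


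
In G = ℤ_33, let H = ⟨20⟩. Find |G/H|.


|⟨20⟩| = n / gcd(20, 33) = 33 / 1 = 33
H is normal (ℤ_33 is abelian).
|G/H| = |G| / |H| = 33 / 33 = 1

|G/H| = 1


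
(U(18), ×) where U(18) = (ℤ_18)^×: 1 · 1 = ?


Operation: multiplication mod 18
1 · 1 = (a × b) mod 18 with a = 1, b = 1

1 · 1 = 1


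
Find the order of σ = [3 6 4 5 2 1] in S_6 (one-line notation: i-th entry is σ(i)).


Cycle decomposition: (1 3 4 5 2 6)
Cycle lengths: 6
Order = lcm(6) = 6

ord(σ) = 6


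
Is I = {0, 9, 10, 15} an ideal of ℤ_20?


Check ideal conditions for I = {0, 9, 10, 15} in ℤ_20:
(1) I is an additive subgroup? No
(2) For r ∈ ℤ_20 and a ∈ I: r·a ∈ I? No  [counterexample: r=2, a=9, r·a mod 20 = 18 ∉ I]

No, I is not an ideal of ℤ_20


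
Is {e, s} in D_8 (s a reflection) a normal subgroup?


H = {e, s} in D_8 (s a reflection)
r·s·r⁻¹ = sr⁻² ≠ s for n ≥ 3, so {e, s} is not closed under conjugation

No, not a normal subgroup


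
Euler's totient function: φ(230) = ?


Factor n: 230 = 2 × 5 × 23
φ(n) = n · ∏(1 - 1/p) over distinct primes p | n
φ(230) = 230 · (1 - 1/2) · (1 - 1/5) · (1 - 1/23) = 88

φ(230) = 88


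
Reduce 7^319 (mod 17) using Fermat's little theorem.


Fermat's little theorem: if p is prime and gcd(a,p)=1, then a^(p-1) ≡ 1 (mod p)
p = 17 is prime, gcd(7,17) = 1
Reduce exponent: 319 mod 16 = 15
So 7^319 ≡ 7^15 (mod 17)
7^15 mod 17 = 5

7^319 ≡ 5 (mod 17)


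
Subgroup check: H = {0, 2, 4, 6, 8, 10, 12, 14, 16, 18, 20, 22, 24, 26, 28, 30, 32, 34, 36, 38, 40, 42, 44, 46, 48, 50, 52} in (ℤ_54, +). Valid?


Subgroup test for H = {0, 2, 4, 6, 8, 10, 12, 14, 16, 18, 20, 22, 24, 26, 28, 30, 32, 34, 36, 38, 40, 42, 44, 46, 48, 50, 52} in (ℤ_54, +):
(1) 0 ∈ H? Yes
(2) Closure: for all a,b ∈ H, (a+b) mod 54 ∈ H? Yes
(3) Inverses: for all a ∈ H, -a mod 54 ∈ H? Yes

Yes, H is a subgroup of ℤ_54


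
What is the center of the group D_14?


Z(G) = {g ∈ G | gx = xg for all x ∈ G}
For even n, Z(D_n) = {e, r^(n/2)}: the 180° rotation r^7 commutes with every reflection and rotation

Z(D_14) = {e, r^7}


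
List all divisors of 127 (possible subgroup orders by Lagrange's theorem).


Lagrange's theorem: |H| divides |G|
|G| = 127
Divisors of 127: 1, 127

Possible subgroup orders: {1, 127}


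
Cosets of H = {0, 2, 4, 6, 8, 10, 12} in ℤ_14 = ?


H = {0, 2, 4, 6, 8, 10, 12}, |H| = 7
Number of cosets = |G|/|H| = 14/7 = 2
0 + H = {0, 2, 4, 6, 8, 10, 12}
1 + H = {1, 3, 5, 7, 9, 11, 13}

Cosets: 0+H={0,2,4,6,8,10,12}; 1+H={1,3,5,7,9,11,13}


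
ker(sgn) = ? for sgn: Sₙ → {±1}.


Kernel = preimage of identity
ker(sgn) = even permutations = Aₙ

ker(sgn) = Aₙ


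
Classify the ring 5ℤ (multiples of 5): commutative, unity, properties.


5ℤ is a commutative ring under +,× but has no multiplicative identity (1 ∉ 5ℤ); it has no zero divisors, but without unity it is not an integral domain
Commutative: Yes
Integral domain: No
Has unity: No

5ℤ (multiples of 5): Commutative=Yes, Unity=No


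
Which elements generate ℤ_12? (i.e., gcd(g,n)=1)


g generates ℤ_n iff gcd(g,n) = 1
Checking each g ∈ {1,...,11}:
gcd(1,12) = 1
gcd(2,12) = 2
gcd(3,12) = 3
gcd(4,12) = 4
gcd(5,12) = 1
gcd(6,12) = 6
gcd(7,12) = 1
gcd(8,12) = 4
gcd(9,12) = 3
gcd(10,12) = 2
gcd(11,12) = 1
Generators: {1, 5, 7, 11}
Number of generators = φ(12) = 4

Generators of ℤ_12 = {1, 5, 7, 11}


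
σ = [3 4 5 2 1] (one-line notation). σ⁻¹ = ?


To find σ⁻¹, swap domain and range:
σ(1) = 3 → σ⁻¹(3) = 1
σ(2) = 4 → σ⁻¹(4) = 2
σ(3) = 5 → σ⁻¹(5) = 3
σ(4) = 2 → σ⁻¹(2) = 4
σ(5) = 1 → σ⁻¹(1) = 5

σ⁻¹ = [5 4 1 2 3]


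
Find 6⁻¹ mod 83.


Use the extended Euclidean algorithm to write 1 = 6·s + 83·t; then s mod 83 is the inverse.
Euclidean algorithm:
  6 = 0·83 + 6
  83 = 13·6 + 5
  6 = 1·5 + 1
  5 = 5·1 + 0
gcd(6,83) = 1
Back-substitution gives: 6·(14) + 83·(-1) = 1
So 6⁻¹ ≡ 14 ≡ 14 (mod 83)
Check: 6 × 14 = 84 ≡ 1 (mod 83) ✓

6⁻¹ ≡ 14 (mod 83)


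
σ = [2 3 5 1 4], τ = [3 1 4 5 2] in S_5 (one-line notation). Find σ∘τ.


σ∘τ: apply τ first, then σ
1 →τ 3 →σ 5
2 →τ 1 →σ 2
3 →τ 4 →σ 1
4 →τ 5 →σ 4
5 →τ 2 →σ 3

σ∘τ = [5 2 1 4 3]


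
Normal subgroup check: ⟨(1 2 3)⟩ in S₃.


H = ⟨(1 2 3)⟩ in S₃
⟨(1 2 3)⟩ has order 3 and index 2 in S₃; index-2 subgroups are normal

Yes, normal subgroup


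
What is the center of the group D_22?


Z(G) = {g ∈ G | gx = xg for all x ∈ G}
For even n, Z(D_n) = {e, r^(n/2)}: the 180° rotation r^11 commutes with every reflection and rotation

Z(D_22) = {e, r^11}


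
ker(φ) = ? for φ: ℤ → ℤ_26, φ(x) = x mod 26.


Kernel = preimage of identity
ker(φ) = {x ∈ ℤ : x ≡ 0 (mod 26)} = 26ℤ = {0, ±26, ±52, ...}

ker(φ) = 26ℤ


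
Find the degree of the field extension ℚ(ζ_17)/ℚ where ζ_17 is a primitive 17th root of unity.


[ℚ(ζ_n):ℚ] = deg Φ_n(x) = φ(n). Here φ(17) = 16

[ℚ(ζ_17)/ℚ where ζ_17 is a primitive 17th root of unity] = 16


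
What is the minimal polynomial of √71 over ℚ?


√71 satisfies x² - 71 = 0, irreducible over ℚ since 71 is squarefree

Minimal polynomial: x² - 71


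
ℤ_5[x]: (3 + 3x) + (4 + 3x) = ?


Add coefficients mod 5:
x^0: 3 + 4 = 2 (mod 5)
x^1: 3 + 3 = 1 (mod 5)
Result: 2 + x

f + g = 2 + x


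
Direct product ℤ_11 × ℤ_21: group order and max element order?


|ℤ_11 × ℤ_21| = 11 × 21 = 231
Max element order = lcm(11,21) = 231
Cyclic? Yes (gcd=1)

|ℤ_11×ℤ_21| = 231, max element order = 231


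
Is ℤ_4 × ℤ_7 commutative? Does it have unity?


Direct product ring; commutative with unity (1,1); but (1,0)·(0,1) = (0,0) gives zero divisors, so not an integral domain
Commutative: Yes
Integral domain: No
Has unity: Yes

ℤ_4 × ℤ_7: Commutative=Yes, Unity=Yes


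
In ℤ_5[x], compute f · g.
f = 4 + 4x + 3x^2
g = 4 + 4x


Expand and collect like terms; reduce coefficients mod 5:
x^0: 4·4 = 16 ≡ 1 (mod 5)
x^1: 4·4 + 4·4 = 32 ≡ 2 (mod 5)
x^2: 4·4 + 3·4 = 28 ≡ 3 (mod 5)
x^3: 3·4 = 12 ≡ 2 (mod 5)
Result: 1 + 2x + 3x^2 + 2x^3

f · g = 1 + 2x + 3x^2 + 2x^3


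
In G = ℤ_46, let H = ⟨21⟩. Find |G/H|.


|⟨21⟩| = n / gcd(21, 46) = 46 / 1 = 46
H is normal (ℤ_46 is abelian).
|G/H| = |G| / |H| = 46 / 46 = 1

|G/H| = 1


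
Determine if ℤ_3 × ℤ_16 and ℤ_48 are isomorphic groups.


Comparing ℤ_3 × ℤ_16 and ℤ_48:
gcd(3,16) = 1, so ℤ_3 × ℤ_16 ≅ ℤ_48 (CRT)

Yes, ℤ_3 × ℤ_16 ≅ ℤ_48


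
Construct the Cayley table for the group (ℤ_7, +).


Elements: {0, 1, 2, 3, 4, 5, 6}
Operation: addition mod 7
Entry (a, b) = (a + b) mod 7

Cayley table:
  | 0 | 1 | 2 | 3 | 4 | 5 | 6
0 | 0 | 1 | 2 | 3 | 4 | 5 | 6
1 | 1 | 2 | 3 | 4 | 5 | 6 | 0
2 | 2 | 3 | 4 | 5 | 6 | 0 | 1
3 | 3 | 4 | 5 | 6 | 0 | 1 | 2
4 | 4 | 5 | 6 | 0 | 1 | 2 | 3
5 | 5 | 6 | 0 | 1 | 2 | 3 | 4
6 | 6 | 0 | 1 | 2 | 3 | 4 | 5


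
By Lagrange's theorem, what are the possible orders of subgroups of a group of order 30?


Lagrange's theorem: |H| divides |G|
|G| = 30
Divisors of 30: 1, 2, 3, 5, 6, 10, 15, 30

Possible subgroup orders: {1, 2, 3, 5, 6, 10, 15, 30}


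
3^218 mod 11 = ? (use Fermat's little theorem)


Fermat's little theorem: if p is prime and gcd(a,p)=1, then a^(p-1) ≡ 1 (mod p)
p = 11 is prime, gcd(3,11) = 1
Reduce exponent: 218 mod 10 = 8
So 3^218 ≡ 3^8 (mod 11)
3^8 mod 11 = 5

3^218 ≡ 5 (mod 11)


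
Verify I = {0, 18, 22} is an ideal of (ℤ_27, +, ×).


Check ideal conditions for I = {0, 18, 22} in ℤ_27:
(1) I is an additive subgroup? No
(2) For r ∈ ℤ_27 and a ∈ I: r·a ∈ I? No  [counterexample: r=2, a=18, r·a mod 27 = 9 ∉ I]

No, I is not an ideal of ℤ_27


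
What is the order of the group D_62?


|D_n| = 2n (n rotations and n reflections)
|D_62| = 2×62 = 124

|D_62| = 124


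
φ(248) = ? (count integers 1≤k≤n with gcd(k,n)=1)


Factor n: 248 = 2^3 × 31
φ(n) = n · ∏(1 - 1/p) over distinct primes p | n
φ(248) = 248 · (1 - 1/2) · (1 - 1/31) = 120

φ(248) = 120


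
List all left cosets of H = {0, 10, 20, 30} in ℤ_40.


H = {0, 10, 20, 30}, |H| = 4
Number of cosets = |G|/|H| = 40/4 = 10
0 + H = {0, 10, 20, 30}
1 + H = {1, 11, 21, 31}
2 + H = {2, 12, 22, 32}
3 + H = {3, 13, 23, 33}
4 + H = {4, 14, 24, 34}
5 + H = {5, 15, 25, 35}
6 + H = {6, 16, 26, 36}
7 + H = {7, 17, 27, 37}
8 + H = {8, 18, 28, 38}
9 + H = {9, 19, 29, 39}

Cosets: 0+H={0,10,20,30}; 1+H={1,11,21,31}; 2+H={2,12,22,32}; 3+H={3,13,23,33}; 4+H={4,14,24,34}; 5+H={5,15,25,35}; 6+H={6,16,26,36}; 7+H={7,17,27,37}; 8+H={8,18,28,38}; 9+H={9,19,29,39}


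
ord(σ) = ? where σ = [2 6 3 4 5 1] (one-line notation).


Cycle decomposition: (1 2 6)
Cycle lengths: 3
Order = lcm(3) = 3

ord(σ) = 3


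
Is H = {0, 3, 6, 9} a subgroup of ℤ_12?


Subgroup test for H = {0, 3, 6, 9} in (ℤ_12, +):
(1) 0 ∈ H? Yes
(2) Closure: for all a,b ∈ H, (a+b) mod 12 ∈ H? Yes
(3) Inverses: for all a ∈ H, -a mod 12 ∈ H? Yes

Yes, H is a subgroup of ℤ_12


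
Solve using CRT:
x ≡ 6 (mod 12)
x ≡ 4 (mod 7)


m₁ = 12, m₂ = 7, gcd = 1, so CRT applies. M = m₁·m₂ = 84
Let M₁ = M/m₁ = 7, M₂ = M/m₂ = 12
Find y₁ ≡ M₁⁻¹ (mod m₁): 7⁻¹ ≡ 7 (mod 12)
Find y₂ ≡ M₂⁻¹ (mod m₂): 12⁻¹ ≡ 3 (mod 7)
x = a₁·M₁·y₁ + a₂·M₂·y₂ = 6·7·7 + 4·12·3 = 438
Reduce mod 84: x ≡ 18
Check: 18 mod 12 = 6 ✓, 18 mod 7 = 4 ✓

x ≡ 18 (mod 84)


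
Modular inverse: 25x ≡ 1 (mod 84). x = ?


Use the extended Euclidean algorithm to write 1 = 25·s + 84·t; then s mod 84 is the inverse.
Euclidean algorithm:
  25 = 0·84 + 25
  84 = 3·25 + 9
  25 = 2·9 + 7
  9 = 1·7 + 2
  7 = 3·2 + 1
  2 = 2·1 + 0
gcd(25,84) = 1
Back-substitution gives: 25·(37) + 84·(-11) = 1
So 25⁻¹ ≡ 37 ≡ 37 (mod 84)
Check: 25 × 37 = 925 ≡ 1 (mod 84) ✓

25⁻¹ ≡ 37 (mod 84)


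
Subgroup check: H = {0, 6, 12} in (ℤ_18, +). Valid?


Subgroup test for H = {0, 6, 12} in (ℤ_18, +):
(1) 0 ∈ H? Yes
(2) Closure: for all a,b ∈ H, (a+b) mod 18 ∈ H? Yes
(3) Inverses: for all a ∈ H, -a mod 18 ∈ H? Yes

Yes, H is a subgroup of ℤ_18


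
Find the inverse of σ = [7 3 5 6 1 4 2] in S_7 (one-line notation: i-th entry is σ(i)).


To find σ⁻¹, swap domain and range:
σ(1) = 7 → σ⁻¹(7) = 1
σ(2) = 3 → σ⁻¹(3) = 2
σ(3) = 5 → σ⁻¹(5) = 3
σ(4) = 6 → σ⁻¹(6) = 4
σ(5) = 1 → σ⁻¹(1) = 5
σ(6) = 4 → σ⁻¹(4) = 6
σ(7) = 2 → σ⁻¹(2) = 7

σ⁻¹ = [5 7 2 6 3 4 1]


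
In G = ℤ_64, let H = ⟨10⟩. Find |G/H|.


|⟨10⟩| = n / gcd(10, 64) = 64 / 2 = 32
H is normal (ℤ_64 is abelian).
|G/H| = |G| / |H| = 64 / 32 = 2

|G/H| = 2


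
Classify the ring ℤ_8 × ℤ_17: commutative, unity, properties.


Direct product ring; commutative with unity (1,1); but (1,0)·(0,1) = (0,0) gives zero divisors, so not an integral domain
Commutative: Yes
Integral domain: No
Has unity: Yes

ℤ_8 × ℤ_17: Commutative=Yes, Unity=Yes


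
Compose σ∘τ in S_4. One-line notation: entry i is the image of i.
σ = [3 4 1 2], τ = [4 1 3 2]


σ∘τ: apply τ first, then σ
1 →τ 4 →σ 2
2 →τ 1 →σ 3
3 →τ 3 →σ 1
4 →τ 2 →σ 4

σ∘τ = [2 3 1 4]


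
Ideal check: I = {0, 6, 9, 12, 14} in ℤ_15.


Check ideal conditions for I = {0, 6, 9, 12, 14} in ℤ_15:
(1) I is an additive subgroup? No
(2) For r ∈ ℤ_15 and a ∈ I: r·a ∈ I? No  [counterexample: r=2, a=9, r·a mod 15 = 3 ∉ I]

No, I is not an ideal of ℤ_15


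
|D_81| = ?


|D_n| = 2n (n rotations and n reflections)
|D_81| = 2×81 = 162

|D_81| = 162


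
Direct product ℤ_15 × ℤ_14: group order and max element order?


|ℤ_15 × ℤ_14| = 15 × 14 = 210
Max element order = lcm(15,14) = 210
Cyclic? Yes (gcd=1)

|ℤ_15×ℤ_14| = 210, max element order = 210


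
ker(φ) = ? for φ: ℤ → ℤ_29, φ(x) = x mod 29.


Kernel = preimage of identity
ker(φ) = {x ∈ ℤ : x ≡ 0 (mod 29)} = 29ℤ = {0, ±29, ±58, ...}

ker(φ) = 29ℤ


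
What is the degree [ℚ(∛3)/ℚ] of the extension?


∛3 has minimal polynomial x³ - 3 (irreducible over ℚ since 3 is not a perfect cube)

[ℚ(∛3)/ℚ] = 3


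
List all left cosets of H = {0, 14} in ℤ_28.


H = {0, 14}, |H| = 2
Number of cosets = |G|/|H| = 28/2 = 14
0 + H = {0, 14}
1 + H = {1, 15}
2 + H = {2, 16}
3 + H = {3, 17}
4 + H = {4, 18}
5 + H = {5, 19}
6 + H = {6, 20}
7 + H = {7, 21}
8 + H = {8, 22}
9 + H = {9, 23}
10 + H = {10, 24}
11 + H = {11, 25}
12 + H = {12, 26}
13 + H = {13, 27}

Cosets: 0+H={0,14}; 1+H={1,15}; 2+H={2,16}; 3+H={3,17}; 4+H={4,18}; 5+H={5,19}; 6+H={6,20}; 7+H={7,21}; 8+H={8,22}; 9+H={9,23}; 10+H={10,24}; 11+H={11,25}; 12+H={12,26}; 13+H={13,27}


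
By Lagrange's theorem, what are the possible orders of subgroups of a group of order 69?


Lagrange's theorem: |H| divides |G|
|G| = 69
Divisors of 69: 1, 3, 23, 69

Possible subgroup orders: {1, 3, 23, 69}


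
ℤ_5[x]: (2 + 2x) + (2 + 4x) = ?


Add coefficients mod 5:
x^0: 2 + 2 = 4 (mod 5)
x^1: 2 + 4 = 1 (mod 5)
Result: 4 + x

f + g = 4 + x


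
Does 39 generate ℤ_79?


g generates ℤ_n iff gcd(g, n) = 1
gcd(39, 79) = 1
Since gcd = 1, 39 is a generator.

Yes, 39 generates ℤ_79


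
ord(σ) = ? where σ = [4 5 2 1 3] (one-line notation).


Cycle decomposition: (1 4) (2 5 3)
Cycle lengths: 2, 3
Order = lcm(2, 3) = 6

ord(σ) = 6


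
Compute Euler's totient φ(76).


Factor n: 76 = 2^2 × 19
φ(n) = n · ∏(1 - 1/p) over distinct primes p | n
φ(76) = 76 · (1 - 1/2) · (1 - 1/19) = 36

φ(76) = 36


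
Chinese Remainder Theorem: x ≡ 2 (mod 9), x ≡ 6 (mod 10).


m₁ = 9, m₂ = 10, gcd = 1, so CRT applies. M = m₁·m₂ = 90
Let M₁ = M/m₁ = 10, M₂ = M/m₂ = 9
Find y₁ ≡ M₁⁻¹ (mod m₁): 10⁻¹ ≡ 1 (mod 9)
Find y₂ ≡ M₂⁻¹ (mod m₂): 9⁻¹ ≡ 9 (mod 10)
x = a₁·M₁·y₁ + a₂·M₂·y₂ = 2·10·1 + 6·9·9 = 506
Reduce mod 90: x ≡ 56
Check: 56 mod 9 = 2 ✓, 56 mod 10 = 6 ✓

x ≡ 56 (mod 90)


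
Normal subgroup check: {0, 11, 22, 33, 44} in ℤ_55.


H = {0, 11, 22, 33, 44} in ℤ_55
ℤ_55 is abelian; every subgroup of an abelian group is normal

Yes, normal subgroup


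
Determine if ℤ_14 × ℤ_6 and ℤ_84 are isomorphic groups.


Comparing ℤ_14 × ℤ_6 and ℤ_84:
gcd(14,6) = 2 ≠ 1. Max element order in ℤ_14×ℤ_6 is lcm(14,6) = 42 < 84, so it has no element of order 84

No, ℤ_14 × ℤ_6 ≇ ℤ_84


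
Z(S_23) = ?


Z(G) = {g ∈ G | gx = xg for all x ∈ G}
S_n is non-abelian for n ≥ 3; Z(S_23) is trivial

Z(S_23) = {e}


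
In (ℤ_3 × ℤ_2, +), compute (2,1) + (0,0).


Operation: componentwise addition mod (3, 2)
(2,1) + (0,0) = ((a₁+b₁) mod 3, (a₂+b₂) mod 2) with a = (2,1), b = (0,0)

(2,1) + (0,0) = (2,1)


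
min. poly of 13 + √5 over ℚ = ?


Let α = 13 + √5. Then α - 13 = √5, so (α - 13)² = 5, giving α² - 26α + 164 = 0. Degree 2 and α ∉ ℚ, so this is the minimal polynomial.

Minimal polynomial: x² - 26x + 164


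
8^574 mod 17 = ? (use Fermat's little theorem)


Fermat's little theorem: if p is prime and gcd(a,p)=1, then a^(p-1) ≡ 1 (mod p)
p = 17 is prime, gcd(8,17) = 1
Reduce exponent: 574 mod 16 = 14
So 8^574 ≡ 8^14 (mod 17)
8^14 mod 17 = 4

8^574 ≡ 4 (mod 17)


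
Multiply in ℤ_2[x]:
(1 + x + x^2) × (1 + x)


Expand and collect like terms; reduce coefficients mod 2:
x^0: 1·1 = 1 ≡ 1 (mod 2)
x^1: 1·1 + 1·1 = 2 ≡ 0 (mod 2)
x^2: 1·1 + 1·1 = 2 ≡ 0 (mod 2)
x^3: 1·1 = 1 ≡ 1 (mod 2)
Result: 1 + x^3

f · g = 1 + x^3


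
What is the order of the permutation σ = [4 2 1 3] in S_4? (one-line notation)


Cycle decomposition: (1 4 3)
Cycle lengths: 3
Order = lcm(3) = 3

ord(σ) = 3


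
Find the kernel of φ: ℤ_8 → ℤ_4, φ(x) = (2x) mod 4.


Kernel = preimage of identity
ker(φ) = {x ∈ ℤ_8 : 2x ≡ 0 (mod 4)}. Since 4 | 8, φ is well-defined. The kernel is the cyclic subgroup ⟨2⟩ of ℤ_8 (order 4), i.e. {0, 2, 4, 6}

ker(φ) = {0, 2, 4, 6}


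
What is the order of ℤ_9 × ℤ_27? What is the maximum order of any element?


|ℤ_9 × ℤ_27| = 9 × 27 = 243
Max element order = lcm(9,27) = 27
Cyclic? No (gcd=9)

|ℤ_9×ℤ_27| = 243, max element order = 27


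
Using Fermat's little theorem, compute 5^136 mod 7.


Fermat's little theorem: if p is prime and gcd(a,p)=1, then a^(p-1) ≡ 1 (mod p)
p = 7 is prime, gcd(5,7) = 1
Reduce exponent: 136 mod 6 = 4
So 5^136 ≡ 5^4 (mod 7)
5^4 mod 7 = 2

5^136 ≡ 2 (mod 7)


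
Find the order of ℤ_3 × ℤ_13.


|A × B| = |A| · |B|
|ℤ_3 × ℤ_13| = 3 × 13 = 39

|ℤ_3 × ℤ_13| = 39


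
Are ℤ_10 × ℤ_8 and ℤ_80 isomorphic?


Comparing ℤ_10 × ℤ_8 and ℤ_80:
gcd(10,8) = 2 ≠ 1. Max element order in ℤ_10×ℤ_8 is lcm(10,8) = 40 < 80, so it has no element of order 80

No, ℤ_10 × ℤ_8 ≇ ℤ_80


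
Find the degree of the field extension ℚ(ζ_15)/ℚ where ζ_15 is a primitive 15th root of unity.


[ℚ(ζ_n):ℚ] = deg Φ_n(x) = φ(n). Here φ(15) = 8

[ℚ(ζ_15)/ℚ where ζ_15 is a primitive 15th root of unity] = 8


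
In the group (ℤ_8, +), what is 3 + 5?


Operation: addition mod 8
3 + 5 = (a + b) mod 8 with a = 3, b = 5

3 + 5 = 0


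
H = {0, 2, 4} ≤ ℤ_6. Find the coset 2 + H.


2 + H = {2 + h (mod 6) : h ∈ H}
2+0=2, 2+2=4, 2+4=0
2 + H = {0, 2, 4} = 0 + H

2 + H = {0, 2, 4}


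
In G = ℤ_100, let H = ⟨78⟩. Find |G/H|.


|⟨78⟩| = n / gcd(78, 100) = 100 / 2 = 50
H is normal (ℤ_100 is abelian).
|G/H| = |G| / |H| = 100 / 50 = 2

|G/H| = 2


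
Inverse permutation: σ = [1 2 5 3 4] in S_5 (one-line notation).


To find σ⁻¹, swap domain and range:
σ(1) = 1 → σ⁻¹(1) = 1
σ(2) = 2 → σ⁻¹(2) = 2
σ(3) = 5 → σ⁻¹(5) = 3
σ(4) = 3 → σ⁻¹(3) = 4
σ(5) = 4 → σ⁻¹(4) = 5

σ⁻¹ = [1 2 4 5 3]


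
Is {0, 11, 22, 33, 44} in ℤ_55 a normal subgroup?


H = {0, 11, 22, 33, 44} in ℤ_55
ℤ_55 is abelian; every subgroup of an abelian group is normal

Yes, normal subgroup


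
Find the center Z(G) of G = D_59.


Z(G) = {g ∈ G | gx = xg for all x ∈ G}
For odd n, Z(D_n) = {e}: no nontrivial rotation commutes with all reflections

Z(D_59) = {e}


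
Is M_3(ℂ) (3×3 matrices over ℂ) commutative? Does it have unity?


Matrix multiplication is non-commutative for n ≥ 2; the identity matrix I is the unity; singular matrices give zero divisors, so not an integral domain
Commutative: No
Integral domain: No
Has unity: Yes

M_3(ℂ) (3×3 matrices over ℂ): Commutative=No, Unity=Yes


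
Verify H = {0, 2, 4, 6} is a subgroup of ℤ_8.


Subgroup test for H = {0, 2, 4, 6} in (ℤ_8, +):
(1) 0 ∈ H? Yes
(2) Closure: for all a,b ∈ H, (a+b) mod 8 ∈ H? Yes
(3) Inverses: for all a ∈ H, -a mod 8 ∈ H? Yes

Yes, H is a subgroup of ℤ_8


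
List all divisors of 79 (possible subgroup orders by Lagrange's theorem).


Lagrange's theorem: |H| divides |G|
|G| = 79
Divisors of 79: 1, 79

Possible subgroup orders: {1, 79}


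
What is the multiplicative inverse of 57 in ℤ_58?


Use the extended Euclidean algorithm to write 1 = 57·s + 58·t; then s mod 58 is the inverse.
Euclidean algorithm:
  57 = 0·58 + 57
  58 = 1·57 + 1
  57 = 57·1 + 0
gcd(57,58) = 1
Back-substitution gives: 57·(-1) + 58·(1) = 1
So 57⁻¹ ≡ -1 ≡ 57 (mod 58)
Check: 57 × 57 = 3249 ≡ 1 (mod 58) ✓

57⁻¹ ≡ 57 (mod 58)


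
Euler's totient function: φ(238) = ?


Factor n: 238 = 2 × 7 × 17
φ(n) = n · ∏(1 - 1/p) over distinct primes p | n
φ(238) = 238 · (1 - 1/2) · (1 - 1/7) · (1 - 1/17) = 96

φ(238) = 96


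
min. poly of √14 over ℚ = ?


√14 satisfies x² - 14 = 0, irreducible over ℚ since 14 is squarefree

Minimal polynomial: x² - 14


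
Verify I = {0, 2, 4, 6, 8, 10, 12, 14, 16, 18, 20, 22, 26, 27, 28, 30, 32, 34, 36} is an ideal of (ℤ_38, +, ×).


Check ideal conditions for I = {0, 2, 4, 6, 8, 10, 12, 14, 16, 18, 20, 22, 26, 27, 28, 30, 32, 34, 36} in ℤ_38:
(1) I is an additive subgroup? No
(2) For r ∈ ℤ_38 and a ∈ I: r·a ∈ I? No  [counterexample: r=2, a=12, r·a mod 38 = 24 ∉ I]

No, I is not an ideal of ℤ_38


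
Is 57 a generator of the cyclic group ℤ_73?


g generates ℤ_n iff gcd(g, n) = 1
gcd(57, 73) = 1
Since gcd = 1, 57 is a generator.

Yes, 57 generates ℤ_73


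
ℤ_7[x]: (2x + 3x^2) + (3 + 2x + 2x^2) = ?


Add coefficients mod 7:
x^0: 0 + 3 = 3 (mod 7)
x^1: 2 + 2 = 4 (mod 7)
x^2: 3 + 2 = 5 (mod 7)
Result: 3 + 4x + 5x^2

f + g = 3 + 4x + 5x^2


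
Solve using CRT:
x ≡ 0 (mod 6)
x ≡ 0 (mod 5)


m₁ = 6, m₂ = 5, gcd = 1, so CRT applies. M = m₁·m₂ = 30
Let M₁ = M/m₁ = 5, M₂ = M/m₂ = 6
Find y₁ ≡ M₁⁻¹ (mod m₁): 5⁻¹ ≡ 5 (mod 6)
Find y₂ ≡ M₂⁻¹ (mod m₂): 6⁻¹ ≡ 1 (mod 5)
x = a₁·M₁·y₁ + a₂·M₂·y₂ = 0·5·5 + 0·6·1 = 0
Reduce mod 30: x ≡ 0
Check: 0 mod 6 = 0 ✓, 0 mod 5 = 0 ✓

x ≡ 0 (mod 30)


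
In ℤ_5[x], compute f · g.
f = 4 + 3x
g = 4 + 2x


Expand and collect like terms; reduce coefficients mod 5:
x^0: 4·4 = 16 ≡ 1 (mod 5)
x^1: 4·2 + 3·4 = 20 ≡ 0 (mod 5)
x^2: 3·2 = 6 ≡ 1 (mod 5)
Result: 1 + x^2

f · g = 1 + x^2


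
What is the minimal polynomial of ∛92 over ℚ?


∛92 satisfies x³ - 92 = 0, irreducible over ℚ (no rational root; 92 is not a perfect cube)

Minimal polynomial: x³ - 92


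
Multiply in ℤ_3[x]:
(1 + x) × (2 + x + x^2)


Expand and collect like terms; reduce coefficients mod 3:
x^0: 1·2 = 2 ≡ 2 (mod 3)
x^1: 1·1 + 1·2 = 3 ≡ 0 (mod 3)
x^2: 1·1 + 1·1 = 2 ≡ 2 (mod 3)
x^3: 1·1 = 1 ≡ 1 (mod 3)
Result: 2 + 2x^2 + x^3

f · g = 2 + 2x^2 + x^3


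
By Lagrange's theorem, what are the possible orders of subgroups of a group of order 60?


Lagrange's theorem: |H| divides |G|
|G| = 60
Divisors of 60: 1, 2, 3, 4, 5, 6, 10, 12, 15, 20, 30, 60

Possible subgroup orders: {1, 2, 3, 4, 5, 6, 10, 12, 15, 20, 30, 60}


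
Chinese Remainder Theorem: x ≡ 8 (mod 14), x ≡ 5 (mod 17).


m₁ = 14, m₂ = 17, gcd = 1, so CRT applies. M = m₁·m₂ = 238
Let M₁ = M/m₁ = 17, M₂ = M/m₂ = 14
Find y₁ ≡ M₁⁻¹ (mod m₁): 17⁻¹ ≡ 5 (mod 14)
Find y₂ ≡ M₂⁻¹ (mod m₂): 14⁻¹ ≡ 11 (mod 17)
x = a₁·M₁·y₁ + a₂·M₂·y₂ = 8·17·5 + 5·14·11 = 1450
Reduce mod 238: x ≡ 22
Check: 22 mod 14 = 8 ✓, 22 mod 17 = 5 ✓

x ≡ 22 (mod 238)


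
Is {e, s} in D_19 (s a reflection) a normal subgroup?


H = {e, s} in D_19 (s a reflection)
r·s·r⁻¹ = sr⁻² ≠ s for n ≥ 3, so {e, s} is not closed under conjugation

No, not a normal subgroup


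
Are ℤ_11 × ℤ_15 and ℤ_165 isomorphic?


Comparing ℤ_11 × ℤ_15 and ℤ_165:
gcd(11,15) = 1, so ℤ_11 × ℤ_15 ≅ ℤ_165 (CRT)

Yes, ℤ_11 × ℤ_15 ≅ ℤ_165


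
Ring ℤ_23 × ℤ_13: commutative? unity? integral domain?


Direct product ring; commutative with unity (1,1); but (1,0)·(0,1) = (0,0) gives zero divisors, so not an integral domain
Commutative: Yes
Integral domain: No
Has unity: Yes

ℤ_23 × ℤ_13: Commutative=Yes, Unity=Yes


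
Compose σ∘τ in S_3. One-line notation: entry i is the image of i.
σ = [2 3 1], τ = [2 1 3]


σ∘τ: apply τ first, then σ
1 →τ 2 →σ 3
2 →τ 1 →σ 2
3 →τ 3 →σ 1

σ∘τ = [3 2 1]


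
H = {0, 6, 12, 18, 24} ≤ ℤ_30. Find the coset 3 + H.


3 + H = {3 + h (mod 30) : h ∈ H}
3+0=3, 3+6=9, 3+12=15, 3+18=21, 3+24=27

3 + H = {3, 9, 15, 21, 27}


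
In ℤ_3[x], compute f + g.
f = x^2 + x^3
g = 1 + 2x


Add coefficients mod 3:
x^0: 0 + 1 = 1 (mod 3)
x^1: 0 + 2 = 2 (mod 3)
x^2: 1 + 0 = 1 (mod 3)
x^3: 1 + 0 = 1 (mod 3)
Result: 1 + 2x + x^2 + x^3

f + g = 1 + 2x + x^2 + x^3


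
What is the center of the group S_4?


Z(G) = {g ∈ G | gx = xg for all x ∈ G}
S_n is non-abelian for n ≥ 3; Z(S_4) is trivial

Z(S_4) = {e}


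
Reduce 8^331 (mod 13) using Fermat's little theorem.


Fermat's little theorem: if p is prime and gcd(a,p)=1, then a^(p-1) ≡ 1 (mod p)
p = 13 is prime, gcd(8,13) = 1
Reduce exponent: 331 mod 12 = 7
So 8^331 ≡ 8^7 (mod 13)
8^7 mod 13 = 5

8^331 ≡ 5 (mod 13)


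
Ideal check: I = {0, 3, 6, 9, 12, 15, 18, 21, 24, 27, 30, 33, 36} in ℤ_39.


Check ideal conditions for I = {0, 3, 6, 9, 12, 15, 18, 21, 24, 27, 30, 33, 36} in ℤ_39:
(1) I is an additive subgroup? Yes
(2) For r ∈ ℤ_39 and a ∈ I: r·a ∈ I? Yes

Yes, I is an ideal of ℤ_39


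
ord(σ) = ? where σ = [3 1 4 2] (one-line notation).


Cycle decomposition: (1 3 4 2)
Cycle lengths: 4
Order = lcm(4) = 4

ord(σ) = 4


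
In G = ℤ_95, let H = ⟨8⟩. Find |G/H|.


|⟨8⟩| = n / gcd(8, 95) = 95 / 1 = 95
H is normal (ℤ_95 is abelian).
|G/H| = |G| / |H| = 95 / 95 = 1

|G/H| = 1


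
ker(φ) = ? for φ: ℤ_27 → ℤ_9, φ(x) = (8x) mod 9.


Kernel = preimage of identity
ker(φ) = {x ∈ ℤ_27 : 8x ≡ 0 (mod 9)}. Since 9 | 27, φ is well-defined. The kernel is the cyclic subgroup ⟨9⟩ of ℤ_27 (order 3), i.e. {0, 9, 18}

ker(φ) = {0, 9, 18}


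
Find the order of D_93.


|D_n| = 2n (n rotations and n reflections)
|D_93| = 2×93 = 186

|D_93| = 186


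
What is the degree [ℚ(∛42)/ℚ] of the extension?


∛42 has minimal polynomial x³ - 42 (irreducible over ℚ since 42 is not a perfect cube)

[ℚ(∛42)/ℚ] = 3


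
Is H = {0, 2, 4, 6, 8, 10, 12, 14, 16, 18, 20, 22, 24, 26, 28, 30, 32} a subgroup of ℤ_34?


Subgroup test for H = {0, 2, 4, 6, 8, 10, 12, 14, 16, 18, 20, 22, 24, 26, 28, 30, 32} in (ℤ_34, +):
(1) 0 ∈ H? Yes
(2) Closure: for all a,b ∈ H, (a+b) mod 34 ∈ H? Yes
(3) Inverses: for all a ∈ H, -a mod 34 ∈ H? Yes

Yes, H is a subgroup of ℤ_34
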